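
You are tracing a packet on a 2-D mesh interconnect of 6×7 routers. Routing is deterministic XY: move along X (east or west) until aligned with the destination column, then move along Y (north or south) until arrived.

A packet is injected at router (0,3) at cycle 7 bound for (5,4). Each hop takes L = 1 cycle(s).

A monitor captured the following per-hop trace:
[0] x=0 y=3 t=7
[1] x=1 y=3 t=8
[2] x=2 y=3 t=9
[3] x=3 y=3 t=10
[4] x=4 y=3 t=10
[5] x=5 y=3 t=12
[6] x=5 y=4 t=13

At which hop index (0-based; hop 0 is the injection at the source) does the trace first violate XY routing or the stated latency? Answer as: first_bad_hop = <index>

first_bad_hop = 4

  1: Δx=+1 Δy=+0 Δt=1 [ok]
  2: Δx=+1 Δy=+0 Δt=1 [ok]
  3: Δx=+1 Δy=+0 Δt=1 [ok]
  4: Δx=+1 Δy=+0 Δt=0 [BAD: Δcyc=0≠L]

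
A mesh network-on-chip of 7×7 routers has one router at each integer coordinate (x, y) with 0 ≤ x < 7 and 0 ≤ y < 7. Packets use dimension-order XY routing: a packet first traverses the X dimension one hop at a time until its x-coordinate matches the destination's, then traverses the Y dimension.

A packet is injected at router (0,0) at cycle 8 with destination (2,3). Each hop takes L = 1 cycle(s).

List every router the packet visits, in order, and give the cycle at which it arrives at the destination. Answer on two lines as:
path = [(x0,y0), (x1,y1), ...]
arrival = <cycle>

path = [(0,0), (1,0), (2,0), (2,1), (2,2), (2,3)]
arrival = 13

t=8: at (0,0)
t=9: at (1,0) after E
t=10: at (2,0) after E
t=11: at (2,1) after N
t=12: at (2,2) after N
t=13: at (2,3) after N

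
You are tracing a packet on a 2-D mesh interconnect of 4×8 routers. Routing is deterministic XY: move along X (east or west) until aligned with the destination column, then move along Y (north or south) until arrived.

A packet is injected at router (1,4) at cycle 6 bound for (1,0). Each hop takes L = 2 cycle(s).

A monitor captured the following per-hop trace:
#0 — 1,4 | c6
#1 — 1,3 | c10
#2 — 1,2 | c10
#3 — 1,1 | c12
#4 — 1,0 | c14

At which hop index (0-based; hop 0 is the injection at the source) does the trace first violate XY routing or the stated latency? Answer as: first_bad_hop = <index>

first_bad_hop = 1

hop 1: step (+0,-1), +4 cyc — BAD: Δcyc=4≠L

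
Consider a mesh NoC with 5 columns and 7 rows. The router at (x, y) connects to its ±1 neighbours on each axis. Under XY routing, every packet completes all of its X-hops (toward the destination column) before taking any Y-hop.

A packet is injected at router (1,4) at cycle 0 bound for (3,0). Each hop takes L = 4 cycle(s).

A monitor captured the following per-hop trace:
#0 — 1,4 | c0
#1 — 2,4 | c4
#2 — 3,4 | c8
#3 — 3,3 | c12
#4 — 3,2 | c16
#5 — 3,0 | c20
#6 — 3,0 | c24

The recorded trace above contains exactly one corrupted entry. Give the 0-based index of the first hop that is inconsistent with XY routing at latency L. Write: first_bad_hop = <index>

[1] (+1,+0) / 4c ⇒ ok
[2] (+1,+0) / 4c ⇒ ok
[3] (+0,-1) / 4c ⇒ ok
[4] (+0,-1) / 4c ⇒ ok
[5] (+0,-2) / 4c ⇒ BAD: non-unit step

first_bad_hop = 5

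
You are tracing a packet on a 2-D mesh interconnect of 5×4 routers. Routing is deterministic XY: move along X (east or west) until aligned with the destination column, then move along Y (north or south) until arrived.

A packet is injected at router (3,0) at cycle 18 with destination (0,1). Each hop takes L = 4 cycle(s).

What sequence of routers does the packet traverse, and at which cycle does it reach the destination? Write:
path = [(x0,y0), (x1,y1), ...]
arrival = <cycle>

path = [(3,0), (2,0), (1,0), (0,0), (0,1)]
arrival = 34

hop 0: (3,0) @ cyc 18
hop 1: (2,0) @ cyc 22  [W]
hop 2: (1,0) @ cyc 26  [W]
hop 3: (0,0) @ cyc 30  [W]
hop 4: (0,1) @ cyc 34  [N]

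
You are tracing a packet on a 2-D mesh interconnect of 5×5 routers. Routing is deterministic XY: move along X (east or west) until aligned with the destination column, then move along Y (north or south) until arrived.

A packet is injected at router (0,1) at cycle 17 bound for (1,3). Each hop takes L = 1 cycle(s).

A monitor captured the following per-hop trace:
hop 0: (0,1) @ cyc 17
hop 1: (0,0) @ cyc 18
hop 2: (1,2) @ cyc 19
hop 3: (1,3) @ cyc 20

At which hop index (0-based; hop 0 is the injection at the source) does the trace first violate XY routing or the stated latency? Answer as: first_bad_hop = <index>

check 1→ d=(0,-1) cyc+1: BAD: Y-move but x=0≠1

first_bad_hop = 1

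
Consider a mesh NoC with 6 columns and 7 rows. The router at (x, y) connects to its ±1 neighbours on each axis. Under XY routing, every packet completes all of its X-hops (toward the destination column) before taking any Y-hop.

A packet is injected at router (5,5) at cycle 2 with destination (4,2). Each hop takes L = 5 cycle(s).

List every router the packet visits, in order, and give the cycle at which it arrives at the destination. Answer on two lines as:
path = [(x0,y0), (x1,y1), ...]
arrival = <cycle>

#0 — 5,5 | c2
#1 — 4,5 | c7 | W
#2 — 4,4 | c12 | S
#3 — 4,3 | c17 | S
#4 — 4,2 | c22 | S

path = [(5,5), (4,5), (4,4), (4,3), (4,2)]
arrival = 22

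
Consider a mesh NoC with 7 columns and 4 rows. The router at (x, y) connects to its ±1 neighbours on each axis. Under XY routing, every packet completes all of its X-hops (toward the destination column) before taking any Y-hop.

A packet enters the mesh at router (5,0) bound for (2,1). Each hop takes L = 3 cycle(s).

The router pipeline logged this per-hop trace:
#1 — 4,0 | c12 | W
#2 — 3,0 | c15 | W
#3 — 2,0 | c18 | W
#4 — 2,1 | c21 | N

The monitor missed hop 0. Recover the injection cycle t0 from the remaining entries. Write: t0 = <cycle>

cyc[1] = 12 and cyc[k] = t0 + k·L for every k.
t0 = cyc[1] − L = 12 − 3 = 9.

t0 = 9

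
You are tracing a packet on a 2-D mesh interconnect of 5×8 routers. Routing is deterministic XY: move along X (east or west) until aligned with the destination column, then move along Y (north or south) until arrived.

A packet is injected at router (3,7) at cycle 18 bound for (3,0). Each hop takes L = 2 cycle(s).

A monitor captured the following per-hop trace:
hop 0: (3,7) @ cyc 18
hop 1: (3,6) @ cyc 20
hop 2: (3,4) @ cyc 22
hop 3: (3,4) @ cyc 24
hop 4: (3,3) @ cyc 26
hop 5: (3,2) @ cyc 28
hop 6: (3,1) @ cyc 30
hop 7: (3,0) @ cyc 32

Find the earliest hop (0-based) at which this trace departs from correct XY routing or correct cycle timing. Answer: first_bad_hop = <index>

first_bad_hop = 2

check 1→ d=(0,-1) cyc+2: ok
check 2→ d=(0,-2) cyc+2: BAD: non-unit step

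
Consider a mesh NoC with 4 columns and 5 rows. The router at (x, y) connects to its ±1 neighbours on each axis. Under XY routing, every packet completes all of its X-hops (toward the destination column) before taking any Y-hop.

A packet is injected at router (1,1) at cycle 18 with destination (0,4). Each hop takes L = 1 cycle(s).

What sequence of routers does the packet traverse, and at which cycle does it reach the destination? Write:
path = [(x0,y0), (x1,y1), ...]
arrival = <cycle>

path = [(1,1), (0,1), (0,2), (0,3), (0,4)]
arrival = 22

#0 — 1,1 | c18
#1 — 0,1 | c19 | W
#2 — 0,2 | c20 | N
#3 — 0,3 | c21 | N
#4 — 0,4 | c22 | N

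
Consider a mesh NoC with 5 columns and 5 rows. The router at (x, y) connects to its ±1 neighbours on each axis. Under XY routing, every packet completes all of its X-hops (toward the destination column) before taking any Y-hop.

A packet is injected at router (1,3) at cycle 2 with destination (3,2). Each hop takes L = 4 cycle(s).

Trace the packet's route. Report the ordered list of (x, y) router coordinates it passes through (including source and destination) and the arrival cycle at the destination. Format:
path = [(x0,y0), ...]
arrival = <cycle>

hop 0: (1,3) @ cyc 2
hop 1: (2,3) @ cyc 6  [E]
hop 2: (3,3) @ cyc 10  [E]
hop 3: (3,2) @ cyc 14  [S]

path = [(1,3), (2,3), (3,3), (3,2)]
arrival = 14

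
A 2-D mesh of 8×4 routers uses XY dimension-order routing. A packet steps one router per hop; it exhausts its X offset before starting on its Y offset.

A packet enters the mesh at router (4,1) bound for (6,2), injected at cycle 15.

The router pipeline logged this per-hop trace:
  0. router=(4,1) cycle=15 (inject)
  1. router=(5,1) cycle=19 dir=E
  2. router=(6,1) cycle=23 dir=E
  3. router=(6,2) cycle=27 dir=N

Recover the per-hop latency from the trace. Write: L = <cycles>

Δcyc across hop 0→1: 19 − 15 = 4.
Each hop adds L, hence L = 4.

L = 4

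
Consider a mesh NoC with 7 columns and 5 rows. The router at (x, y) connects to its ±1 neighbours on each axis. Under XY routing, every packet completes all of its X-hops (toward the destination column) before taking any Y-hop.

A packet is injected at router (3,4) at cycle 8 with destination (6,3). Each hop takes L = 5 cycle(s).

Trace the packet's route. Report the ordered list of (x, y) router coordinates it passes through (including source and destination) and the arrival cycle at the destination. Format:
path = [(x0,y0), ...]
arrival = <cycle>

#0 — 3,4 | c8
#1 — 4,4 | c13 | E
#2 — 5,4 | c18 | E
#3 — 6,4 | c23 | E
#4 — 6,3 | c28 | S

path = [(3,4), (4,4), (5,4), (6,4), (6,3)]
arrival = 28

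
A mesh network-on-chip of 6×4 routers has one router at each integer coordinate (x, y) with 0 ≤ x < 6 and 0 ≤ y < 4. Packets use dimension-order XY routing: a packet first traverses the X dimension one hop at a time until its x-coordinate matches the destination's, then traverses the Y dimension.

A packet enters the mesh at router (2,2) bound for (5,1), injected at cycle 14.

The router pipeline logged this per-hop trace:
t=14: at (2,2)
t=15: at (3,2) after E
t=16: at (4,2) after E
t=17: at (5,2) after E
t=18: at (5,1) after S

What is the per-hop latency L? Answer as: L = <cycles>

Between hops 0 and 1 the cycle counter advances 15 − 14 = 1.
One hop costs L cycles, so L = 1.

L = 1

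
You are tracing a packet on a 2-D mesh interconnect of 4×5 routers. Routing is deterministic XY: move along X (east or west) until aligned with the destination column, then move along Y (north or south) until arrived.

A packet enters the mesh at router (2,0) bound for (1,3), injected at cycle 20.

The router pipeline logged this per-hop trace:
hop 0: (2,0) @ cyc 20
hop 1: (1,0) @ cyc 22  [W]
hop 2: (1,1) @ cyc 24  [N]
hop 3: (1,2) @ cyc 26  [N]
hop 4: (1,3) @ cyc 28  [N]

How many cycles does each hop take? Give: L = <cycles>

L = 2

From hop 0 (20) to hop 1 (22): +2 cycles.
Per-hop latency L = Δcyc = 2.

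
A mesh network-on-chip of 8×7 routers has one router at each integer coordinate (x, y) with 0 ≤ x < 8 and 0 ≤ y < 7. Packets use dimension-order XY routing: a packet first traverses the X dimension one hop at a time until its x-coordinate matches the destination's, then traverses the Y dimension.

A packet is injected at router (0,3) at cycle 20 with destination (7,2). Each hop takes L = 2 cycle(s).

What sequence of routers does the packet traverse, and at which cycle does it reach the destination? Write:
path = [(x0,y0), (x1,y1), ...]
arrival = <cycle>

path = [(0,3), (1,3), (2,3), (3,3), (4,3), (5,3), (6,3), (7,3), (7,2)]
arrival = 36

t=20: at (0,3)
t=22: at (1,3) after E
t=24: at (2,3) after E
t=26: at (3,3) after E
t=28: at (4,3) after E
t=30: at (5,3) after E
t=32: at (6,3) after E
t=34: at (7,3) after E
t=36: at (7,2) after S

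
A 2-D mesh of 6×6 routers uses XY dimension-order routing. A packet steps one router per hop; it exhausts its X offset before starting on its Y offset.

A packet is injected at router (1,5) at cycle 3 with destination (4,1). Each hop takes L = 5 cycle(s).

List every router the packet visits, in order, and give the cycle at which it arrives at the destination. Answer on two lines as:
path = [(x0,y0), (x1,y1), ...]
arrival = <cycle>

src (1,5)  cyc=3
E→(2,5)  cyc=8
E→(3,5)  cyc=13
E→(4,5)  cyc=18
S→(4,4)  cyc=23
S→(4,3)  cyc=28
S→(4,2)  cyc=33
S→(4,1)  cyc=38

path = [(1,5), (2,5), (3,5), (4,5), (4,4), (4,3), (4,2), (4,1)]
arrival = 38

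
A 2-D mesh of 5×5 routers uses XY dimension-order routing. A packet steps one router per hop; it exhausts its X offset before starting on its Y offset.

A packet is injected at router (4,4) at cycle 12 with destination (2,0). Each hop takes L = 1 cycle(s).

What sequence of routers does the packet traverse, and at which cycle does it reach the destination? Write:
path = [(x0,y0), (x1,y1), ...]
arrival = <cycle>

src (4,4)  cyc=12
W→(3,4)  cyc=13
W→(2,4)  cyc=14
S→(2,3)  cyc=15
S→(2,2)  cyc=16
S→(2,1)  cyc=17
S→(2,0)  cyc=18

path = [(4,4), (3,4), (2,4), (2,3), (2,2), (2,1), (2,0)]
arrival = 18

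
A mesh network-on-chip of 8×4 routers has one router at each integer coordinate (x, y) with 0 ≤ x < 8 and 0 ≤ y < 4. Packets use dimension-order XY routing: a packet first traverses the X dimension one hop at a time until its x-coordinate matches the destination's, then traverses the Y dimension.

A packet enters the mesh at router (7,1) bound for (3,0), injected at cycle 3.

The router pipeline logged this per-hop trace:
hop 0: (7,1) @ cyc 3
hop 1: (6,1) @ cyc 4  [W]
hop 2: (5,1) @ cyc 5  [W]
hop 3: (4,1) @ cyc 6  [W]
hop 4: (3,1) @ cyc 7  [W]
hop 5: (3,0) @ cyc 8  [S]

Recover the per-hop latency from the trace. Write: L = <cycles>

From hop 0 (3) to hop 1 (4): +1 cycles.
Each hop adds L, hence L = 1.

L = 1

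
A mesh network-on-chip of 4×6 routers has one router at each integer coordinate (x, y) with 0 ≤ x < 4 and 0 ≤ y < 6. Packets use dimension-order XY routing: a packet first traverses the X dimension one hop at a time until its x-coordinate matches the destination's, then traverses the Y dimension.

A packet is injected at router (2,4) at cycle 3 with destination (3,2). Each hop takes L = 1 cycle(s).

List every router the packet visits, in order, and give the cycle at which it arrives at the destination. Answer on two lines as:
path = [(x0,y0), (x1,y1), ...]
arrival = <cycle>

src (2,4)  cyc=3
E→(3,4)  cyc=4
S→(3,3)  cyc=5
S→(3,2)  cyc=6

path = [(2,4), (3,4), (3,3), (3,2)]
arrival = 6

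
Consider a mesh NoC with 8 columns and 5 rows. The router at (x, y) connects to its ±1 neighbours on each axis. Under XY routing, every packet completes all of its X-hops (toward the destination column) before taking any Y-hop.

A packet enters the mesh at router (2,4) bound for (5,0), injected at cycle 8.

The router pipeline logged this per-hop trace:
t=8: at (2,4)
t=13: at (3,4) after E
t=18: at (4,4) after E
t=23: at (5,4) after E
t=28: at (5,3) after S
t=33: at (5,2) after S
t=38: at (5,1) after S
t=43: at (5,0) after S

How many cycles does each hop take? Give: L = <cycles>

cyc[1] − cyc[0] = 13 − 8 = 5.
That increment is L by definition: L = 5.

L = 5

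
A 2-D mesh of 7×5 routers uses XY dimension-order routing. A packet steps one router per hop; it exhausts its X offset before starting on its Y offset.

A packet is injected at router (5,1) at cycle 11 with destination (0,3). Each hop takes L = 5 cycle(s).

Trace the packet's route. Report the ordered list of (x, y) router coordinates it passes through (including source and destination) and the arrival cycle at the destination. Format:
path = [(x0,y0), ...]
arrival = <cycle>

  0. router=(5,1) cycle=11 (inject)
  1. router=(4,1) cycle=16 dir=W
  2. router=(3,1) cycle=21 dir=W
  3. router=(2,1) cycle=26 dir=W
  4. router=(1,1) cycle=31 dir=W
  5. router=(0,1) cycle=36 dir=W
  6. router=(0,2) cycle=41 dir=N
  7. router=(0,3) cycle=46 dir=N

path = [(5,1), (4,1), (3,1), (2,1), (1,1), (0,1), (0,2), (0,3)]
arrival = 46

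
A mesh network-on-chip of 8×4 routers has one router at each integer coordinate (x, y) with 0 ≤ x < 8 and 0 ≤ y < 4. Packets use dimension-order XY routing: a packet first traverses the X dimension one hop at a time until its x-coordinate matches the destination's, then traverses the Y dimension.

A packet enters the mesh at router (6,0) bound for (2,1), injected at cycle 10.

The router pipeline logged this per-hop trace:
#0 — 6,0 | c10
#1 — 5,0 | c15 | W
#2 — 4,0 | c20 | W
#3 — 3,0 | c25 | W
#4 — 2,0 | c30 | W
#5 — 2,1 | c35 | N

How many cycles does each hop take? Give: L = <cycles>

Between hops 0 and 1 the cycle counter advances 15 − 10 = 5.
That increment is L by definition: L = 5.

L = 5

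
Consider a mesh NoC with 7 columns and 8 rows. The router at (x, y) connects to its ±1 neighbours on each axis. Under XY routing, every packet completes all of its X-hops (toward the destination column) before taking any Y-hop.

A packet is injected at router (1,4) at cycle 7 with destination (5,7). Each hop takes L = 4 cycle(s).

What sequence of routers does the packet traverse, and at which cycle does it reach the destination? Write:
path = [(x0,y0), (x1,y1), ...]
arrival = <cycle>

[0] x=1 y=4 t=7
[1] x=2 y=4 t=11 →E
[2] x=3 y=4 t=15 →E
[3] x=4 y=4 t=19 →E
[4] x=5 y=4 t=23 →E
[5] x=5 y=5 t=27 →N
[6] x=5 y=6 t=31 →N
[7] x=5 y=7 t=35 →N

path = [(1,4), (2,4), (3,4), (4,4), (5,4), (5,5), (5,6), (5,7)]
arrival = 35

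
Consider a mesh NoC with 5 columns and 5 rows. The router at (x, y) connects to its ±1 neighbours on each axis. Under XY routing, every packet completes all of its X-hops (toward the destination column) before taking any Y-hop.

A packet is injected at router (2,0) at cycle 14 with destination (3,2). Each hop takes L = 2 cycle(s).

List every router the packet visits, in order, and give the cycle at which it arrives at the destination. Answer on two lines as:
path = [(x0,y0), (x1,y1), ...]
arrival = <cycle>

hop 0: (2,0) @ cyc 14
hop 1: (3,0) @ cyc 16  [E]
hop 2: (3,1) @ cyc 18  [N]
hop 3: (3,2) @ cyc 20  [N]

path = [(2,0), (3,0), (3,1), (3,2)]
arrival = 20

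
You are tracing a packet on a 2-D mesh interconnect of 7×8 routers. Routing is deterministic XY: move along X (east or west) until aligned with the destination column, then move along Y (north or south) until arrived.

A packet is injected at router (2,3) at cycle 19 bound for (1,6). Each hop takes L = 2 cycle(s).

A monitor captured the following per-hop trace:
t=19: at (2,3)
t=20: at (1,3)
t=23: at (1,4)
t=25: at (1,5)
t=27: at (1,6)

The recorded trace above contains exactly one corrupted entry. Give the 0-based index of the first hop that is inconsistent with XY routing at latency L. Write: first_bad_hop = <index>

  1: Δx=-1 Δy=+0 Δt=1 [BAD: Δcyc=1≠L]

first_bad_hop = 1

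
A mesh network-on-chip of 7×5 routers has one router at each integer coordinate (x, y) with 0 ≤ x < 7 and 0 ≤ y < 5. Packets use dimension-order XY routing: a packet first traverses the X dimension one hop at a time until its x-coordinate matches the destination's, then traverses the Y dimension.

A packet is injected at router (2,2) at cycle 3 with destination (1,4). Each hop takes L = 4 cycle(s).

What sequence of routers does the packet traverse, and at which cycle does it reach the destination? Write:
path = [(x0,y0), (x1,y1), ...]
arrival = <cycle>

[0] x=2 y=2 t=3
[1] x=1 y=2 t=7 →W
[2] x=1 y=3 t=11 →N
[3] x=1 y=4 t=15 →N

path = [(2,2), (1,2), (1,3), (1,4)]
arrival = 15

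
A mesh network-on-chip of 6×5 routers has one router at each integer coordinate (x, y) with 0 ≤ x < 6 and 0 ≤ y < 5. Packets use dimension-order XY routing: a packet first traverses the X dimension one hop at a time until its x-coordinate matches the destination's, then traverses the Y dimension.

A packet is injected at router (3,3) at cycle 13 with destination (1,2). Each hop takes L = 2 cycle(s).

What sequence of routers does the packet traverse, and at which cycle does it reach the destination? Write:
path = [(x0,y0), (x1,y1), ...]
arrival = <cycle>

t=13: at (3,3)
t=15: at (2,3) after W
t=17: at (1,3) after W
t=19: at (1,2) after S

path = [(3,3), (2,3), (1,3), (1,2)]
arrival = 19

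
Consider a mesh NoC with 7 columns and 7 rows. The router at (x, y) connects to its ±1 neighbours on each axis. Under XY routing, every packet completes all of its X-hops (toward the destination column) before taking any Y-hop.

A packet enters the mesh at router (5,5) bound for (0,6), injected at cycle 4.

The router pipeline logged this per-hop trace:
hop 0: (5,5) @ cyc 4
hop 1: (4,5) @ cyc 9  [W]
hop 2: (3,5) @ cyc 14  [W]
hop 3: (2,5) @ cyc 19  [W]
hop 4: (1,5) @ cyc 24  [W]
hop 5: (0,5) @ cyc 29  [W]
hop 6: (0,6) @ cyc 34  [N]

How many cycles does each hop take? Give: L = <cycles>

Between hops 0 and 1 the cycle counter advances 9 − 4 = 5.
Per-hop latency L = Δcyc = 5.

L = 5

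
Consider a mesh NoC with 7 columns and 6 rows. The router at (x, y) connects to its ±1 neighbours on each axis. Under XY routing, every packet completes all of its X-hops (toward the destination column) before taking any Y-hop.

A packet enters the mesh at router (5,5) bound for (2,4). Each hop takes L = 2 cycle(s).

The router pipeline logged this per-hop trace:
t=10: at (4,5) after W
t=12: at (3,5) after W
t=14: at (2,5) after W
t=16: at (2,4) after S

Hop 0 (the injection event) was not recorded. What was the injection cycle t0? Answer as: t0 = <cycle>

t0 = 8

Hop 1 reached at cycle 10; hop k is at t0 + k·L.
Subtract one hop: t0 = 10 − 2 = 8.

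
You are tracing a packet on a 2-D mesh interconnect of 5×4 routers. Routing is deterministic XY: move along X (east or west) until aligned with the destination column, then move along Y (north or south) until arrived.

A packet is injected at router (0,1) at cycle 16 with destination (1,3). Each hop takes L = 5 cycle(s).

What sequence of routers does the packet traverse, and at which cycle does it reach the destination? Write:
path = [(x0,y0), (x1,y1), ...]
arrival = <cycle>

hop 0: (0,1) @ cyc 16
hop 1: (1,1) @ cyc 21  [E]
hop 2: (1,2) @ cyc 26  [N]
hop 3: (1,3) @ cyc 31  [N]

path = [(0,1), (1,1), (1,2), (1,3)]
arrival = 31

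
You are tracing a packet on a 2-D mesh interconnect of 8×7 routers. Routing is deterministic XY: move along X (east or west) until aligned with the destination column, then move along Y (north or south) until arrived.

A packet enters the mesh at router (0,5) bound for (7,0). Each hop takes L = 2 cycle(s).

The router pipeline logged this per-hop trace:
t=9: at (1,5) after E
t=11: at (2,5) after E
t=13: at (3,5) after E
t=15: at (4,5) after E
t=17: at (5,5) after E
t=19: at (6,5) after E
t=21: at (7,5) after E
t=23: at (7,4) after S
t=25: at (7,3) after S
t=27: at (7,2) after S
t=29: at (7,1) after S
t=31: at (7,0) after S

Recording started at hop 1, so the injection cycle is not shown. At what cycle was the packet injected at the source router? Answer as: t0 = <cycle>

t0 = 7

At hop 1 the cycle is 9; in general cyc_k = t0 + kL.
Subtract one hop: t0 = 9 − 2 = 7.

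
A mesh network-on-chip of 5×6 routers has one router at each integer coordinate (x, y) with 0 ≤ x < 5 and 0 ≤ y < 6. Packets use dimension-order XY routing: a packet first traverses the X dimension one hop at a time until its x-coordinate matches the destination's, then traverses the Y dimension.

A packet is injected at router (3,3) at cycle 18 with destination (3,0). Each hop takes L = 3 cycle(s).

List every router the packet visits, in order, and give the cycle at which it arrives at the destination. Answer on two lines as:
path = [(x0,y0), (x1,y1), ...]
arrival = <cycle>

  0. router=(3,3) cycle=18 (inject)
  1. router=(3,2) cycle=21 dir=S
  2. router=(3,1) cycle=24 dir=S
  3. router=(3,0) cycle=27 dir=S

path = [(3,3), (3,2), (3,1), (3,0)]
arrival = 27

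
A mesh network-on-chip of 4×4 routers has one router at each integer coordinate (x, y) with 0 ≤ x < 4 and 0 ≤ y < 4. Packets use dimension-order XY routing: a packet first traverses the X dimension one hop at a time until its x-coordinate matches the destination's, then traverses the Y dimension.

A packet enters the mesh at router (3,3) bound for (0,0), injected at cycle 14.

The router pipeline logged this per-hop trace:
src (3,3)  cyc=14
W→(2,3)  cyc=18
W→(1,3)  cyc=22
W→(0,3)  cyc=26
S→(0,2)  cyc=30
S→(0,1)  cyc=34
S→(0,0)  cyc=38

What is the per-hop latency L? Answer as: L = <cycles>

L = 4

Δcyc across hop 0→1: 18 − 14 = 4.
Each hop adds L, hence L = 4.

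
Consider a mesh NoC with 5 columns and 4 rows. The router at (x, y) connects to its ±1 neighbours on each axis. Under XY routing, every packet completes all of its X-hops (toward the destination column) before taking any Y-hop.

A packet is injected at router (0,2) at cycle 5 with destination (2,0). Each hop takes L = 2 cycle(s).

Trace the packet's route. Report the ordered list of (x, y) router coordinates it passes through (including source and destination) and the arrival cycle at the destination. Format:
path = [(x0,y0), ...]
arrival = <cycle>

hop 0: (0,2) @ cyc 5
hop 1: (1,2) @ cyc 7  [E]
hop 2: (2,2) @ cyc 9  [E]
hop 3: (2,1) @ cyc 11  [S]
hop 4: (2,0) @ cyc 13  [S]

path = [(0,2), (1,2), (2,2), (2,1), (2,0)]
arrival = 13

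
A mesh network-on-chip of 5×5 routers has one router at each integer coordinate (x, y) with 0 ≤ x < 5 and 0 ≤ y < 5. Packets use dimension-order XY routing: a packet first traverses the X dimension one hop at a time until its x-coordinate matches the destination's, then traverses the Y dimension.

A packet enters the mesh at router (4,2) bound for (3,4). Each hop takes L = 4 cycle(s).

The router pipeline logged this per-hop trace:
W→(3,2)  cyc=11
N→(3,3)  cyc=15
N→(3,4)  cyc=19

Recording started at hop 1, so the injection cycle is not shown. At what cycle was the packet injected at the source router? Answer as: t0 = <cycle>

t0 = 7

Hop 1 reached at cycle 11; hop k is at t0 + k·L.
So t0 = 11 − 1·4 = 7.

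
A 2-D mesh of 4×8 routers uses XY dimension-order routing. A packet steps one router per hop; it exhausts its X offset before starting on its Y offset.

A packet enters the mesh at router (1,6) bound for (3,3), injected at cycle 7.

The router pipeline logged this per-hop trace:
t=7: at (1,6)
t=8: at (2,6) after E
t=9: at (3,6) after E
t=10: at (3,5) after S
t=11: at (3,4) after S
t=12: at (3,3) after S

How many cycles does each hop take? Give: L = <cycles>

From hop 0 (7) to hop 1 (8): +1 cycles.
That increment is L by definition: L = 1.

L = 1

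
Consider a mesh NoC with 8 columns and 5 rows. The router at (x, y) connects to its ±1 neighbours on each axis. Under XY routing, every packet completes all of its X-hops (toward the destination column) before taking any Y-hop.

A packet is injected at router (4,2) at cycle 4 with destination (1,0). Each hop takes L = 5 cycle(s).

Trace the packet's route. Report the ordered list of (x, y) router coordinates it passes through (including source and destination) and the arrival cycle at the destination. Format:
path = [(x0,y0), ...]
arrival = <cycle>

[0] x=4 y=2 t=4
[1] x=3 y=2 t=9 →W
[2] x=2 y=2 t=14 →W
[3] x=1 y=2 t=19 →W
[4] x=1 y=1 t=24 →S
[5] x=1 y=0 t=29 →S

path = [(4,2), (3,2), (2,2), (1,2), (1,1), (1,0)]
arrival = 29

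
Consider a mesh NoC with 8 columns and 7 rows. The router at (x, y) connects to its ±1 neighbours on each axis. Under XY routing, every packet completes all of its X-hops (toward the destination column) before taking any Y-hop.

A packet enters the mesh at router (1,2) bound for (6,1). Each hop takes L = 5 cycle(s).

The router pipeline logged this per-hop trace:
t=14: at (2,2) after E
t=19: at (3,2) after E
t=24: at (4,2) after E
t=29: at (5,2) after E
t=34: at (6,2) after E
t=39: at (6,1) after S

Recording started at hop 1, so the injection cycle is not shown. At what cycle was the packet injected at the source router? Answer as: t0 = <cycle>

t0 = 9

At hop 1 the cycle is 14; in general cyc_k = t0 + kL.
So t0 = 14 − 1·5 = 9.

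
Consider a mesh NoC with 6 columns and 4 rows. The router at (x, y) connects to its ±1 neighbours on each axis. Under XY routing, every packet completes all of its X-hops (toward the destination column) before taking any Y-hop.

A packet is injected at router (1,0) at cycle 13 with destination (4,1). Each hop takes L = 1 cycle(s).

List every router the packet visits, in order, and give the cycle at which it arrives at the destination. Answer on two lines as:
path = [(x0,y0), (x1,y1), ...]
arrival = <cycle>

src (1,0)  cyc=13
E→(2,0)  cyc=14
E→(3,0)  cyc=15
E→(4,0)  cyc=16
N→(4,1)  cyc=17

path = [(1,0), (2,0), (3,0), (4,0), (4,1)]
arrival = 17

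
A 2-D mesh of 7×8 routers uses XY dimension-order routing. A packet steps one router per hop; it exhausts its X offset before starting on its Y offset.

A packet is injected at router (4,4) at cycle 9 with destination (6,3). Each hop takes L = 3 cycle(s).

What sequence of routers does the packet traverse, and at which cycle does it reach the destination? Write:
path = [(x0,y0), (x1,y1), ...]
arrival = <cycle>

path = [(4,4), (5,4), (6,4), (6,3)]
arrival = 18

[0] x=4 y=4 t=9
[1] x=5 y=4 t=12 →E
[2] x=6 y=4 t=15 →E
[3] x=6 y=3 t=18 →S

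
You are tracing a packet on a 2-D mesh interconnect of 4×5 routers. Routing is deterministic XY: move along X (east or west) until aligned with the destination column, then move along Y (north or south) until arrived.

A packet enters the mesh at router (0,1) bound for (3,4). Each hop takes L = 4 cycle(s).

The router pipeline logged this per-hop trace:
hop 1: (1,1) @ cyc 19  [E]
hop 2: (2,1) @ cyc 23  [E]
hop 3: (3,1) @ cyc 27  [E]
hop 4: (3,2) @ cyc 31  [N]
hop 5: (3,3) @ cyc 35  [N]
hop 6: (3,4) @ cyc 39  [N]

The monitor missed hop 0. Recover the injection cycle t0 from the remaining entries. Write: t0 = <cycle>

t0 = 15

Hop 1 reached at cycle 19; hop k is at t0 + k·L.
Therefore t0 = 19 − L = 15.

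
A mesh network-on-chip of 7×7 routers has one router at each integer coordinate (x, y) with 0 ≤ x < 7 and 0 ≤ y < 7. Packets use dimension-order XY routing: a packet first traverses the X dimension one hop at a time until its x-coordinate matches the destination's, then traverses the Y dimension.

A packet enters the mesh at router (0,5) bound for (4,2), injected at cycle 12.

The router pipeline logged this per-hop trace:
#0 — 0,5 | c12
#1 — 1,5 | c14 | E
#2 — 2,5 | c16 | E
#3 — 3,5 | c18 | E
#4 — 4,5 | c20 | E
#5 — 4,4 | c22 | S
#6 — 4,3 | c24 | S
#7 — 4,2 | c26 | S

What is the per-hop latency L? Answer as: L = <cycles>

L = 2

From hop 0 (12) to hop 1 (14): +2 cycles.
Per-hop latency L = Δcyc = 2.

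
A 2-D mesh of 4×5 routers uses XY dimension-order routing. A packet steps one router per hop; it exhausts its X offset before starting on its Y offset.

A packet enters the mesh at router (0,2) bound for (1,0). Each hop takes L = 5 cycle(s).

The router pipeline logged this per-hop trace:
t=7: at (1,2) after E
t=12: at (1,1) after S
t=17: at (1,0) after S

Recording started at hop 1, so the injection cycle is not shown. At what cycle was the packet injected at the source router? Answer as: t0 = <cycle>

t0 = 2

At hop 1 the cycle is 7; in general cyc_k = t0 + kL.
So t0 = 7 − 1·5 = 2.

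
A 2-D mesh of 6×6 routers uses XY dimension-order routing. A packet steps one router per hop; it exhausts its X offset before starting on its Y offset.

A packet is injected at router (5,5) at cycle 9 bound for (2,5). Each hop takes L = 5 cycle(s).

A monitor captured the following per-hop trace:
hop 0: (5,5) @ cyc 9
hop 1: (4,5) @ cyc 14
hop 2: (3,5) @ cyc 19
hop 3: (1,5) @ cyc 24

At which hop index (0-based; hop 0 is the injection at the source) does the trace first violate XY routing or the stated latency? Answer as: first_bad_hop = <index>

check 1→ d=(-1,0) cyc+5: ok
check 2→ d=(-1,0) cyc+5: ok
check 3→ d=(-2,0) cyc+5: BAD: non-unit step

first_bad_hop = 3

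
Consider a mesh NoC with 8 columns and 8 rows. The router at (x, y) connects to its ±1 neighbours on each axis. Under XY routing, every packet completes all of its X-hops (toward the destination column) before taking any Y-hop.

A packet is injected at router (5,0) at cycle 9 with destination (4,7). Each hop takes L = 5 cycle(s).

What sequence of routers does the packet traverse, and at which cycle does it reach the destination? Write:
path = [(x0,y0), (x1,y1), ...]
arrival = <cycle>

path = [(5,0), (4,0), (4,1), (4,2), (4,3), (4,4), (4,5), (4,6), (4,7)]
arrival = 49

[0] x=5 y=0 t=9
[1] x=4 y=0 t=14 →W
[2] x=4 y=1 t=19 →N
[3] x=4 y=2 t=24 →N
[4] x=4 y=3 t=29 →N
[5] x=4 y=4 t=34 →N
[6] x=4 y=5 t=39 →N
[7] x=4 y=6 t=44 →N
[8] x=4 y=7 t=49 →N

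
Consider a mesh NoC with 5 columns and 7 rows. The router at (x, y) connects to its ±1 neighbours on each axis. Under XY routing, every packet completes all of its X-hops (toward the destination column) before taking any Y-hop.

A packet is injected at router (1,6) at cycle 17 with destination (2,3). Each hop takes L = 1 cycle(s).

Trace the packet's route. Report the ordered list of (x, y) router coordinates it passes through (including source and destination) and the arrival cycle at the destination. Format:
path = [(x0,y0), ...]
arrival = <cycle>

  0. router=(1,6) cycle=17 (inject)
  1. router=(2,6) cycle=18 dir=E
  2. router=(2,5) cycle=19 dir=S
  3. router=(2,4) cycle=20 dir=S
  4. router=(2,3) cycle=21 dir=S

path = [(1,6), (2,6), (2,5), (2,4), (2,3)]
arrival = 21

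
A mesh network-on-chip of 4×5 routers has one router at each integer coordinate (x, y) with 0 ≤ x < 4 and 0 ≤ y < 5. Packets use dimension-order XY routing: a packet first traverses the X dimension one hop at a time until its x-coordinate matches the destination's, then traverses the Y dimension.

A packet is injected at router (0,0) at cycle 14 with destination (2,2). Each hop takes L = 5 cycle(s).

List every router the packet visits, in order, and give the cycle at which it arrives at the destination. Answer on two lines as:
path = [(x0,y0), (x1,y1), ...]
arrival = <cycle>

  0. router=(0,0) cycle=14 (inject)
  1. router=(1,0) cycle=19 dir=E
  2. router=(2,0) cycle=24 dir=E
  3. router=(2,1) cycle=29 dir=N
  4. router=(2,2) cycle=34 dir=N

path = [(0,0), (1,0), (2,0), (2,1), (2,2)]
arrival = 34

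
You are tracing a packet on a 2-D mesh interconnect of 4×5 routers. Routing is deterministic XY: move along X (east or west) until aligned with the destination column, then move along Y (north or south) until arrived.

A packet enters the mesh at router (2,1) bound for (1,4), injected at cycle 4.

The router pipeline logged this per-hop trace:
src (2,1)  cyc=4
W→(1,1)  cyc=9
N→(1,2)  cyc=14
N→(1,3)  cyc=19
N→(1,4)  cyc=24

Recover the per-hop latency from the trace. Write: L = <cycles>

Between hops 0 and 1 the cycle counter advances 9 − 4 = 5.
That increment is L by definition: L = 5.

L = 5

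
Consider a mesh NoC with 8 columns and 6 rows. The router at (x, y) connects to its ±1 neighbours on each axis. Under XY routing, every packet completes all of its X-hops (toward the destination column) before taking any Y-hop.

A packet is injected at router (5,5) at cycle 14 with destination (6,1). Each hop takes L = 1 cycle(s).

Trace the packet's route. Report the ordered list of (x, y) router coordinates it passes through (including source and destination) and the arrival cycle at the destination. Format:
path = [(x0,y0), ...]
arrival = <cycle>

hop 0: (5,5) @ cyc 14
hop 1: (6,5) @ cyc 15  [E]
hop 2: (6,4) @ cyc 16  [S]
hop 3: (6,3) @ cyc 17  [S]
hop 4: (6,2) @ cyc 18  [S]
hop 5: (6,1) @ cyc 19  [S]

path = [(5,5), (6,5), (6,4), (6,3), (6,2), (6,1)]
arrival = 19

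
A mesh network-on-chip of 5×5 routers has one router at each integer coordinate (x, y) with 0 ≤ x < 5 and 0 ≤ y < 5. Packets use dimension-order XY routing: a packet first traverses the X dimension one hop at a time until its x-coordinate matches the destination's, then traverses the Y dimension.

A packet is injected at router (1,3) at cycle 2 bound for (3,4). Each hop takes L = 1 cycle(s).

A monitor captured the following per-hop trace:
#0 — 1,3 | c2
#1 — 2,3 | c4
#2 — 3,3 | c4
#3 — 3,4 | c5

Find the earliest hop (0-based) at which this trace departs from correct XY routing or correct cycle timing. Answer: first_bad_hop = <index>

first_bad_hop = 1

[1] (+1,+0) / 2c ⇒ BAD: Δcyc=2≠L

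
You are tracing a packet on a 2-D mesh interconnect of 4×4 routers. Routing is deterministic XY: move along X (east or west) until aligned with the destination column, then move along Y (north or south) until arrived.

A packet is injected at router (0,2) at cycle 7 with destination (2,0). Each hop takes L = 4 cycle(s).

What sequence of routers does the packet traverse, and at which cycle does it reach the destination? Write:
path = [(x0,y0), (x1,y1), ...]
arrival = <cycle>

t=7: at (0,2)
t=11: at (1,2) after E
t=15: at (2,2) after E
t=19: at (2,1) after S
t=23: at (2,0) after S

path = [(0,2), (1,2), (2,2), (2,1), (2,0)]
arrival = 23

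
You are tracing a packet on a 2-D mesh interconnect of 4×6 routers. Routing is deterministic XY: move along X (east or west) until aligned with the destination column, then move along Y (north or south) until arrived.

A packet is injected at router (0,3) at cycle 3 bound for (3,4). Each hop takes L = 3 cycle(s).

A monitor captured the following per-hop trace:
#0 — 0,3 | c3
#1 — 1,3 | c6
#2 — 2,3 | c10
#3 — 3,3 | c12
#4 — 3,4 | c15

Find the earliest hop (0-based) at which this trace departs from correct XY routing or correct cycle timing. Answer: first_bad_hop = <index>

first_bad_hop = 2

  1: Δx=+1 Δy=+0 Δt=3 [ok]
  2: Δx=+1 Δy=+0 Δt=4 [BAD: Δcyc=4≠L]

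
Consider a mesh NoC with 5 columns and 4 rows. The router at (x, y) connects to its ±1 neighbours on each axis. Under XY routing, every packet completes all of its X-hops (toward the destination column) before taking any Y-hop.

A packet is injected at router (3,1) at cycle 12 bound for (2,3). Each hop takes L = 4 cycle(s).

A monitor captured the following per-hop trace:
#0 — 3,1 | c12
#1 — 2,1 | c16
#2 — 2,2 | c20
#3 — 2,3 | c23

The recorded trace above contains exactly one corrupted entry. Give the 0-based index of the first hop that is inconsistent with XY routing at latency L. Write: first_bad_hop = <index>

[1] (-1,+0) / 4c ⇒ ok
[2] (+0,+1) / 4c ⇒ ok
[3] (+0,+1) / 3c ⇒ BAD: Δcyc=3≠L

first_bad_hop = 3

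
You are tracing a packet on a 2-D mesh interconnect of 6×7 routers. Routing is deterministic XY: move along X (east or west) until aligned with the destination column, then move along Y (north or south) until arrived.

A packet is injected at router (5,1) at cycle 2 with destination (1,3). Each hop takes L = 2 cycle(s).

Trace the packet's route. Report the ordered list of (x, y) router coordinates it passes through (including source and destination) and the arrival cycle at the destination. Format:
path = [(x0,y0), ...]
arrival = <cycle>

path = [(5,1), (4,1), (3,1), (2,1), (1,1), (1,2), (1,3)]
arrival = 14

t=2: at (5,1)
t=4: at (4,1) after W
t=6: at (3,1) after W
t=8: at (2,1) after W
t=10: at (1,1) after W
t=12: at (1,2) after N
t=14: at (1,3) after N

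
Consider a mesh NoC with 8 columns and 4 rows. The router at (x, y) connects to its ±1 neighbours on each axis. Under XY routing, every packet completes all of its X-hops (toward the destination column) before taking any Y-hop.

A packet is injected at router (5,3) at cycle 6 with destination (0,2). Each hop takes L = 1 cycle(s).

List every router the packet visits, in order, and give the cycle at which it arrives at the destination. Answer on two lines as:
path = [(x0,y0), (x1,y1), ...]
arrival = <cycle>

  0. router=(5,3) cycle=6 (inject)
  1. router=(4,3) cycle=7 dir=W
  2. router=(3,3) cycle=8 dir=W
  3. router=(2,3) cycle=9 dir=W
  4. router=(1,3) cycle=10 dir=W
  5. router=(0,3) cycle=11 dir=W
  6. router=(0,2) cycle=12 dir=S

path = [(5,3), (4,3), (3,3), (2,3), (1,3), (0,3), (0,2)]
arrival = 12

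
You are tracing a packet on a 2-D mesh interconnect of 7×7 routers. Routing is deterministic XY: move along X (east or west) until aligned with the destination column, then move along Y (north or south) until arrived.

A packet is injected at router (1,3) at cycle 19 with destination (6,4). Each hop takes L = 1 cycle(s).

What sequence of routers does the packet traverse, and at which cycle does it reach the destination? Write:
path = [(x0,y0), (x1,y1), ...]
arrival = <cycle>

[0] x=1 y=3 t=19
[1] x=2 y=3 t=20 →E
[2] x=3 y=3 t=21 →E
[3] x=4 y=3 t=22 →E
[4] x=5 y=3 t=23 →E
[5] x=6 y=3 t=24 →E
[6] x=6 y=4 t=25 →N

path = [(1,3), (2,3), (3,3), (4,3), (5,3), (6,3), (6,4)]
arrival = 25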